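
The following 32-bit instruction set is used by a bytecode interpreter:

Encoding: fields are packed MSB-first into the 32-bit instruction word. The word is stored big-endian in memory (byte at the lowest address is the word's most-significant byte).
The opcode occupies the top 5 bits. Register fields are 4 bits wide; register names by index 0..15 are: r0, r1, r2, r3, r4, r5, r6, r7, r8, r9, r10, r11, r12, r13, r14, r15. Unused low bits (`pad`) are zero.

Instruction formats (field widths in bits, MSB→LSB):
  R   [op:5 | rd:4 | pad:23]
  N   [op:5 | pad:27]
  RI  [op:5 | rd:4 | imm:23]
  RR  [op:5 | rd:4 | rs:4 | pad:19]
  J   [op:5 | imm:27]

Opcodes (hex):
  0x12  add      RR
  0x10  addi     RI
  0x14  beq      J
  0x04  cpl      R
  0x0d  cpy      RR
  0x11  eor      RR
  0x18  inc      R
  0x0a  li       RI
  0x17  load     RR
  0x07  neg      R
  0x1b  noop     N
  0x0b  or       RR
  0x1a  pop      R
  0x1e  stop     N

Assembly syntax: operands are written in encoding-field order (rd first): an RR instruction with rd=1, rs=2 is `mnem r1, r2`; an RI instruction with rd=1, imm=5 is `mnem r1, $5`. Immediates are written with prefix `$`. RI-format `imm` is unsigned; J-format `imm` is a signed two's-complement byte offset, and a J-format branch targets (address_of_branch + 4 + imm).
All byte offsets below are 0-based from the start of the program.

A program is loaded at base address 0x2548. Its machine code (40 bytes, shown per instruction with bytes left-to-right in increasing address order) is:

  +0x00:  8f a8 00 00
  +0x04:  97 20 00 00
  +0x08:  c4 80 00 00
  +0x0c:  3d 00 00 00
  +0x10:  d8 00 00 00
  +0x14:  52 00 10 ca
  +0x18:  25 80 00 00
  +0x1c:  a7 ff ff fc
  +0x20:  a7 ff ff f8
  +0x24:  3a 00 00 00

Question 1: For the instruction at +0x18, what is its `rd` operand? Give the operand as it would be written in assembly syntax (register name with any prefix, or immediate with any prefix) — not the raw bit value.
off 0x18: read 25 80 00 00 as big → 0x25800000
  opcode bits[31:27]=0x4: cpl/R
  rd@[26:23]=0xb ⇒ r11

r11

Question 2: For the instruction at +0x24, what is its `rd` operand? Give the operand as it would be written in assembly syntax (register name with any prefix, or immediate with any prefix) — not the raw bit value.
r4

+0x24: 3a 00 00 00 ⇒ word 0x3a000000 (big)
  opcode bits[31:27]=0x7: neg/R
  [26:23] rd=4 = r4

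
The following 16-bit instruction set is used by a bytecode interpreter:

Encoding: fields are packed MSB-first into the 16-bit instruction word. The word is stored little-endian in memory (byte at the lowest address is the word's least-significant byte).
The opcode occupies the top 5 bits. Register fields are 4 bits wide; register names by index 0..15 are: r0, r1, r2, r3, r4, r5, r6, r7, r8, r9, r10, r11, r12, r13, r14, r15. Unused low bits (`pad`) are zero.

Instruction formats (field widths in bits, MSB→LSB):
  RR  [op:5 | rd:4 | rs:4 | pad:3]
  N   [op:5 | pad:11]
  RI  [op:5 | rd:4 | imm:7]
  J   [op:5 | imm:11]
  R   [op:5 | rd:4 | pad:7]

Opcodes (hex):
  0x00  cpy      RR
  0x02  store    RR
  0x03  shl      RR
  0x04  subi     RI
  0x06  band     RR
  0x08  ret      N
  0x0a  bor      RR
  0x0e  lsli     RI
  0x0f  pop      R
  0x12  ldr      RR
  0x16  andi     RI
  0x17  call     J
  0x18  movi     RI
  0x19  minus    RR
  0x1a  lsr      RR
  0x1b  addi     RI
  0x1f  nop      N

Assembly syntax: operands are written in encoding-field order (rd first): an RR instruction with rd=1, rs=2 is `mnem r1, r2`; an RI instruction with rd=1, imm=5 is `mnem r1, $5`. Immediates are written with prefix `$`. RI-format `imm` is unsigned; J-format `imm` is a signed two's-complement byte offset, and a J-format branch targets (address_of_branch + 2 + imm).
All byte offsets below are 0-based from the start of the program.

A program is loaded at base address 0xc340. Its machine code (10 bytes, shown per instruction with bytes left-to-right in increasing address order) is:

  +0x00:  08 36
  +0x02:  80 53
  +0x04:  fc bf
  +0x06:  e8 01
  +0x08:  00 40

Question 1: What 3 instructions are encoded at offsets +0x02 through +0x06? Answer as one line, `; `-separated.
bor r7, r0; call $-4; cpy r3, r13

+0x02: 80 53 ⇒ word 0x5380 (little)
  op=0x5380>>11=0xa ⇒ bor (RR)
  [10:7] rd=7 = r7
  [6:3] rs=0 = r0
+0x04: fc bf ⇒ word 0xbffc (little)
  op=0xbffc>>11=0x17 ⇒ call (J)
  [10:0] imm=2044 (s11→-4) = $-4
+0x06: e8 01 ⇒ word 0x01e8 (little)
  op=0x01e8>>11=0x0 ⇒ cpy (RR)
  [10:7] rd=3 = r3
  [6:3] rs=13 = r13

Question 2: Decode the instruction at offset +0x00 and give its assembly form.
+0x00: 08 36 ⇒ word 0x3608 (little)
  opcode bits[15:11]=0x6: band/RR
  [10:7] rd=12 = r12
  [6:3] rs=1 = r1

band r12, r1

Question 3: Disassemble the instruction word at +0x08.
off 0x08: read 00 40 as little → 0x4000
  op=0x4000>>11=0x8 ⇒ ret (N)

ret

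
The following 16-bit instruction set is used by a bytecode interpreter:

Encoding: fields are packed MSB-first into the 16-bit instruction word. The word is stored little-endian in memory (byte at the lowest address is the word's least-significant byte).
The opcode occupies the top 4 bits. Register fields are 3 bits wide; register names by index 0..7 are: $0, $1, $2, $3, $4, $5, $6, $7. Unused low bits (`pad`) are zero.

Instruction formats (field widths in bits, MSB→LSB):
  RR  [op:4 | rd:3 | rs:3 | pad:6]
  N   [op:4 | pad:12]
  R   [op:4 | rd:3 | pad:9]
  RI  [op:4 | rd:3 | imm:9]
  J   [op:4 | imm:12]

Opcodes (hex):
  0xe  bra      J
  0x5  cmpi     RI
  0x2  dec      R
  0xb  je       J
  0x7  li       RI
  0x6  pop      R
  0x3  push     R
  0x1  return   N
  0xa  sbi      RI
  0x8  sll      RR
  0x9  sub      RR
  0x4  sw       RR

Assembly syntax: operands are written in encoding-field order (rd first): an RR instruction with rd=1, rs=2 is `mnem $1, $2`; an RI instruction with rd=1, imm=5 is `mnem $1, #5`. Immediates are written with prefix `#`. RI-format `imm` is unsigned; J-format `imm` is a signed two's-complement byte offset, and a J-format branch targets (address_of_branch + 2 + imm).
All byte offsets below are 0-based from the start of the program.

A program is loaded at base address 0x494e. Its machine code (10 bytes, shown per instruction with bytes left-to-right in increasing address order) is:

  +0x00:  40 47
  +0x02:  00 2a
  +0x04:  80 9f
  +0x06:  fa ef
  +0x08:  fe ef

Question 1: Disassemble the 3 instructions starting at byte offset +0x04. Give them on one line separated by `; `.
@+04  little-endian(80 9f) = 0x9f80
  top 4b → 0x9 → sub [RR]
  [11:9] rd=7 = $7
  [8:6] rs=6 = $6
@+06  little-endian(fa ef) = 0xeffa
  top 4b → 0xe → bra [J]
  [11:0] imm=4090 (s12→-6) = #-6
@+08  little-endian(fe ef) = 0xeffe
  top 4b → 0xe → bra [J]
  [11:0] imm=4094 (s12→-2) = #-2

sub $7, $6; bra #-6; bra #-2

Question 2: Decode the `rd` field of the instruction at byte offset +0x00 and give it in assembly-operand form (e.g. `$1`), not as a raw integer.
off 0x00: read 40 47 as little → 0x4740
  opcode bits[15:12]=0x4: sw/RR
  rd@[11:9]=0x3 ⇒ $3
  rs@[8:6]=0x5 ⇒ $5

$3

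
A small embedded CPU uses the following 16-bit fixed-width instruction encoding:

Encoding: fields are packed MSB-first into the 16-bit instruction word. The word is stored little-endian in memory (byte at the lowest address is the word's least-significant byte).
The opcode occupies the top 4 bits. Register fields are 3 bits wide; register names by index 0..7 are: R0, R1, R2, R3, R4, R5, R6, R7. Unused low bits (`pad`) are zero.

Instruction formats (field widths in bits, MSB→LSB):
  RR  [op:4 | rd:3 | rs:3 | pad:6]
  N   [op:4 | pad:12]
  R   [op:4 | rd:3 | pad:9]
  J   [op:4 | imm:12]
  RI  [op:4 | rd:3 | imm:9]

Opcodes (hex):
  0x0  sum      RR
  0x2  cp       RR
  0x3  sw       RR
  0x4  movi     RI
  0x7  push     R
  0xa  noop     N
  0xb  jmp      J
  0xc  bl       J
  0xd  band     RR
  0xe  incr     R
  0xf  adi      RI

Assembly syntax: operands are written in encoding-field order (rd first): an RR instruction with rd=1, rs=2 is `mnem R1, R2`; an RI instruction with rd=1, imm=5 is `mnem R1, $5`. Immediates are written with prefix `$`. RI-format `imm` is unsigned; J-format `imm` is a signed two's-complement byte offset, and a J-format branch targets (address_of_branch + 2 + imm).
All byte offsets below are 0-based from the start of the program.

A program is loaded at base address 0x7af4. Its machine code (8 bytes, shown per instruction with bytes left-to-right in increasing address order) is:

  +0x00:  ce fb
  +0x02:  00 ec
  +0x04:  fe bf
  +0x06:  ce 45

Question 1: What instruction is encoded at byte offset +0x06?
@+06  little-endian(ce 45) = 0x45ce
  opcode bits[15:12]=0x4: movi/RI
  [11:9] rd=2 = R2
  [8:0] imm=462 = $462

movi R2, $462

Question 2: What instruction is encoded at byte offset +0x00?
adi R5, $462

off 0x00: read ce fb as little → 0xfbce
  opcode bits[15:12]=0xf: adi/RI
  rd: (w>>9)&0x7=0x5 → R5
  imm: (w>>0)&0x1ff=0x1ce → $462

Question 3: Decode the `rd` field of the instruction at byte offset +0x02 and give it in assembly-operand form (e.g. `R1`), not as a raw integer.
@+02  little-endian(00 ec) = 0xec00
  opcode bits[15:12]=0xe: incr/R
  rd: (w>>9)&0x7=0x6 → R6

R6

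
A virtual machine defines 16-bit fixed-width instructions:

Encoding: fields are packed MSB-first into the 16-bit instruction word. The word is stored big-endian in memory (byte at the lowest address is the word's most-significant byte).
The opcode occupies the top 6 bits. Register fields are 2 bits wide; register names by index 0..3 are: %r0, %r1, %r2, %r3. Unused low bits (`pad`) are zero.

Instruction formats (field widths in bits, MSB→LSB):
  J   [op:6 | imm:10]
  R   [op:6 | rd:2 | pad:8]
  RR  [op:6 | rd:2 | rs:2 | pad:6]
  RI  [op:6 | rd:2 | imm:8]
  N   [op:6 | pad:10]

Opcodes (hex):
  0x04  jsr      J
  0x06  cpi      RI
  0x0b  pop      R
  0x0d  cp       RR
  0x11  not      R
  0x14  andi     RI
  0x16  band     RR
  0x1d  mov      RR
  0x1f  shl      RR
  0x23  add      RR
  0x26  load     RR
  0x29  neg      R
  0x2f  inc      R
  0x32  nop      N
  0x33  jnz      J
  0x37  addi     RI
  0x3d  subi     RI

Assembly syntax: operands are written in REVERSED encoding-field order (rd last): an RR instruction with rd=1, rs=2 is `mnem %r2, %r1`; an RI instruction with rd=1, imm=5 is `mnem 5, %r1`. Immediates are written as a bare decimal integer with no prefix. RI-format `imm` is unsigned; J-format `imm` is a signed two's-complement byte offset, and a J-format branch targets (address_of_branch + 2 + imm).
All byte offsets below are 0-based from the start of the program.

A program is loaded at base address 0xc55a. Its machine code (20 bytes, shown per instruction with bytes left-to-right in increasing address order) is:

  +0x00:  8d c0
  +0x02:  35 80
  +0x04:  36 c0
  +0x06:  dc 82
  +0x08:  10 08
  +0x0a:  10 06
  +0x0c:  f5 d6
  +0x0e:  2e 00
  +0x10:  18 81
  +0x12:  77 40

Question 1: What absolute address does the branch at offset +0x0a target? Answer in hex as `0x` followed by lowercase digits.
@+0a  big-endian(10 06) = 0x1006
  op=0x1006>>10=0x4 ⇒ jsr (J)
  imm: (w>>0)&0x3ff=0x6 → 6
  target = base 0xc55a + off 0x0a + 2 + imm 6 = 0xc56c

0xc56c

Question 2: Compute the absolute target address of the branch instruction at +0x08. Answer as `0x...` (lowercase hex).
0xc56c

+0x08: 10 08 ⇒ word 0x1008 (big)
  op=0x1008>>10=0x4 ⇒ jsr (J)
  imm: (w>>0)&0x3ff=0x8 → 8
  target = base 0xc55a + off 0x08 + 2 + imm 8 = 0xc56c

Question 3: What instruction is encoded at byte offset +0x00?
off 0x00: read 8d c0 as big → 0x8dc0
  opcode bits[15:10]=0x23: add/RR
  [9:8] rd=1 = %r1
  [7:6] rs=3 = %r3

add %r3, %r1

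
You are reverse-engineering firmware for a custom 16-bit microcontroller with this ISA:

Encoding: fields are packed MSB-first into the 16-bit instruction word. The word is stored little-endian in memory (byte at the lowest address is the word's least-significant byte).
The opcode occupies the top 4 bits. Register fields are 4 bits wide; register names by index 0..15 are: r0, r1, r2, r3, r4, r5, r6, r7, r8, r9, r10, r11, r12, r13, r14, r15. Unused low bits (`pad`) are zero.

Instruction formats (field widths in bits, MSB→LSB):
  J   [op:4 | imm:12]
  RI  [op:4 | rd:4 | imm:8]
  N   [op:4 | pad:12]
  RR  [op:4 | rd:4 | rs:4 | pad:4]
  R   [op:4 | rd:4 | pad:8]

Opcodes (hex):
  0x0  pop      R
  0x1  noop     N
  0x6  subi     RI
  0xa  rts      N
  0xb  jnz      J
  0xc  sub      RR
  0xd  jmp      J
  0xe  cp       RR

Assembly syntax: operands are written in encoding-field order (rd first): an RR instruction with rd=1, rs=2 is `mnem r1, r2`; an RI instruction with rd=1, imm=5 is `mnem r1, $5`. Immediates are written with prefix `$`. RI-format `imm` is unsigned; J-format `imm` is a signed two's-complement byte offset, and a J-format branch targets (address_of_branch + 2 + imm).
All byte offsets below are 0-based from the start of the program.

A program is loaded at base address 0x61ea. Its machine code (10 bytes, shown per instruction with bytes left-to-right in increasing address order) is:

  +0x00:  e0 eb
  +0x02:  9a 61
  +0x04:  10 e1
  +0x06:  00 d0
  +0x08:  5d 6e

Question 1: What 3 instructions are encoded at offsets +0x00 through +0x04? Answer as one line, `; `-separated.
cp r11, r14; subi r1, $154; cp r1, r1

[00] e0 eb → 0xebe0
  opcode bits[15:12]=0xe: cp/RR
  rd: (w>>8)&0xf=0xb → r11
  rs: (w>>4)&0xf=0xe → r14
[02] 9a 61 → 0x619a
  opcode bits[15:12]=0x6: subi/RI
  rd: (w>>8)&0xf=0x1 → r1
  imm: (w>>0)&0xff=0x9a → $154
[04] 10 e1 → 0xe110
  opcode bits[15:12]=0xe: cp/RR
  rd: (w>>8)&0xf=0x1 → r1
  rs: (w>>4)&0xf=0x1 → r1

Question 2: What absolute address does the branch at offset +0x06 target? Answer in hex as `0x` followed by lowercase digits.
[06] 00 d0 → 0xd000
  opcode bits[15:12]=0xd: jmp/J
  imm@[11:0]=0x0 ⇒ $0
  target = base 0x61ea + off 0x06 + 2 + imm 0 = 0x61f2

0x61f2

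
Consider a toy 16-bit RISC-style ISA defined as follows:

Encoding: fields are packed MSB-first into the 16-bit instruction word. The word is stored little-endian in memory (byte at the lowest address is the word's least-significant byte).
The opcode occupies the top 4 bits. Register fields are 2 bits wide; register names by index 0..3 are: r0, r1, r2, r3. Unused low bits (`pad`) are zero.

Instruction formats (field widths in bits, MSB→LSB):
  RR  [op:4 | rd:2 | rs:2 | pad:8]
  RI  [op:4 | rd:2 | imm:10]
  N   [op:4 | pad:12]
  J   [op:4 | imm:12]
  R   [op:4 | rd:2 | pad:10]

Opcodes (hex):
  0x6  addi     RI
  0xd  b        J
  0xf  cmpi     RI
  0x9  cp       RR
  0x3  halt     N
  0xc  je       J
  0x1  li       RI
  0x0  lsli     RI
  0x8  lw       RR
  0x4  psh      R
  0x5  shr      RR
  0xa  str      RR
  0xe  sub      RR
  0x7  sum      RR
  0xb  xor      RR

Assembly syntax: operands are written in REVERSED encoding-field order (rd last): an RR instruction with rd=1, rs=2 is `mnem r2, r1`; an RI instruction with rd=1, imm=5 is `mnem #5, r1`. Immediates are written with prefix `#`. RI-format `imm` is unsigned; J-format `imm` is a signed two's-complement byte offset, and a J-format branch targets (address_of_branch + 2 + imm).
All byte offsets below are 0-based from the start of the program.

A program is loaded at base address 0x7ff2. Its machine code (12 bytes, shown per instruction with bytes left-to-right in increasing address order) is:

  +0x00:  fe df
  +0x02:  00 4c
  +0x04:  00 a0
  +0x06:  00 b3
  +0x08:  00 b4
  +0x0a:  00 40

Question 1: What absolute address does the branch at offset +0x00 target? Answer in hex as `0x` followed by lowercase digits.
0x7ff2

+0x00: fe df ⇒ word 0xdffe (little)
  top 4b → 0xd → b [J]
  [11:0] imm=4094 (s12→-2) = #-2
  target = base 0x7ff2 + off 0x00 + 2 + imm -2 = 0x7ff2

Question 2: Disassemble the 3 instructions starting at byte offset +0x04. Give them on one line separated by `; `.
str r0, r0; xor r3, r0; xor r0, r1

@+04  little-endian(00 a0) = 0xa000
  opcode bits[15:12]=0xa: str/RR
  rd@[11:10]=0x0 ⇒ r0
  rs@[9:8]=0x0 ⇒ r0
@+06  little-endian(00 b3) = 0xb300
  opcode bits[15:12]=0xb: xor/RR
  rd@[11:10]=0x0 ⇒ r0
  rs@[9:8]=0x3 ⇒ r3
@+08  little-endian(00 b4) = 0xb400
  opcode bits[15:12]=0xb: xor/RR
  rd@[11:10]=0x1 ⇒ r1
  rs@[9:8]=0x0 ⇒ r0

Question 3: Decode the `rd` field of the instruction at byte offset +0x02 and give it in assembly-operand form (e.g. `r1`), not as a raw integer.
off 0x02: read 00 4c as little → 0x4c00
  op=0x4c00>>12=0x4 ⇒ psh (R)
  rd: (w>>10)&0x3=0x3 → r3

r3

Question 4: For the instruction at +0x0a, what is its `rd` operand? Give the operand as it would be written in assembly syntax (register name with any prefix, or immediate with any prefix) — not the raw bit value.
r0

off 0x0a: read 00 40 as little → 0x4000
  op=0x4000>>12=0x4 ⇒ psh (R)
  rd: (w>>10)&0x3=0x0 → r0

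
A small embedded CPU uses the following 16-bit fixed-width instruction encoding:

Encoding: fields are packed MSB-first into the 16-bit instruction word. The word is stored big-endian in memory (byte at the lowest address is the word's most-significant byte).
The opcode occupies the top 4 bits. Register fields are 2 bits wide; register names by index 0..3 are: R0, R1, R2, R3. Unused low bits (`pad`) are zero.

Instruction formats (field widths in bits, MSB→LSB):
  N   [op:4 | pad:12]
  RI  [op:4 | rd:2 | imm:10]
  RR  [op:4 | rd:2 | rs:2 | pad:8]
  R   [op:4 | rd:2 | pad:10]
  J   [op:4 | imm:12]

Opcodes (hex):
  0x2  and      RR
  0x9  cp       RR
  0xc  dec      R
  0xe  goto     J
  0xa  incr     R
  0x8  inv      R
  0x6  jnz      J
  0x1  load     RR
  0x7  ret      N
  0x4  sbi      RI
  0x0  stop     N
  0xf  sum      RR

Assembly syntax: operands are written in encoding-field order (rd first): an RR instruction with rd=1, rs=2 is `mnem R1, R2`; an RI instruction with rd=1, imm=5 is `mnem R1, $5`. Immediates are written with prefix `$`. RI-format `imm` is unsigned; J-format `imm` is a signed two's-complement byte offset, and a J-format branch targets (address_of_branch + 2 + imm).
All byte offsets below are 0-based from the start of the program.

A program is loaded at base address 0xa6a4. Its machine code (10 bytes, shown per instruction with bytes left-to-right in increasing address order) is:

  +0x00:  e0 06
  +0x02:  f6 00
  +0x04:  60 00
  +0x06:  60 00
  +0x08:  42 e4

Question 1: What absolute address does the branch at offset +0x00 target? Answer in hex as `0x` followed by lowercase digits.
off 0x00: read e0 06 as big → 0xe006
  top 4b → 0xe → goto [J]
  imm@[11:0]=0x6 ⇒ $6
  target = base 0xa6a4 + off 0x00 + 2 + imm 6 = 0xa6ac

0xa6ac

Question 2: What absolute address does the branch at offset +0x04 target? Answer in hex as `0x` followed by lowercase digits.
0xa6aa

off 0x04: read 60 00 as big → 0x6000
  opcode bits[15:12]=0x6: jnz/J
  [11:0] imm=0 = $0
  target = base 0xa6a4 + off 0x04 + 2 + imm 0 = 0xa6aa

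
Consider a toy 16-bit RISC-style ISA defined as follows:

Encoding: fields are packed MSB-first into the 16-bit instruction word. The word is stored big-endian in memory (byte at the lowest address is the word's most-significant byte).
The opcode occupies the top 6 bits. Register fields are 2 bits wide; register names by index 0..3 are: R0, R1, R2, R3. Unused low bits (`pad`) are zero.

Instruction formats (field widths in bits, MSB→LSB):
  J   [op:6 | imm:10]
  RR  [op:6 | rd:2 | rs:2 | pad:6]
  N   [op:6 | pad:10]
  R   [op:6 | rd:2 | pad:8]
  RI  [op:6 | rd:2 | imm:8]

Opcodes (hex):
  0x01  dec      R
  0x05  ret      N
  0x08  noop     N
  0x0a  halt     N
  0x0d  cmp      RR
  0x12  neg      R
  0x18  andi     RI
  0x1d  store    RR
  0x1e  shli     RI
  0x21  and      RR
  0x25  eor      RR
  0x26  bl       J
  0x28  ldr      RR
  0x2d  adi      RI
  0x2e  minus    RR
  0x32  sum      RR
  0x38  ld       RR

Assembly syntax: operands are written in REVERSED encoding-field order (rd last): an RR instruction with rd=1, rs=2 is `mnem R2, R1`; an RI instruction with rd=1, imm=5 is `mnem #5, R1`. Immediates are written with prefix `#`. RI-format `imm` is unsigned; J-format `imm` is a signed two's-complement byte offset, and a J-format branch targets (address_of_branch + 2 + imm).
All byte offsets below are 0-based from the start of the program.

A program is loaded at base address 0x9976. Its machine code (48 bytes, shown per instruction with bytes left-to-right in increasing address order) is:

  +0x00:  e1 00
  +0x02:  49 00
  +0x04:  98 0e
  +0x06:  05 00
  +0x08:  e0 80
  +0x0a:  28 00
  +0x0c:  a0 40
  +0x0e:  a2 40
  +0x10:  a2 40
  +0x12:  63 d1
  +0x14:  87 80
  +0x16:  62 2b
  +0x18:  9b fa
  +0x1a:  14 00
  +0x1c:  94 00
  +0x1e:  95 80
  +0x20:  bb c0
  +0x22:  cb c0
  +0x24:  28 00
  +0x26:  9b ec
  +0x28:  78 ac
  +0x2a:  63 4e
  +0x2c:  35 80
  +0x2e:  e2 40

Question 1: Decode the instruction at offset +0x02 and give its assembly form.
+0x02: 49 00 ⇒ word 0x4900 (big)
  top 6b → 0x12 → neg [R]
  [9:8] rd=1 = R1

neg R1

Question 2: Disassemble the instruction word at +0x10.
ldr R1, R2

[10] a2 40 → 0xa240
  op=0xa240>>10=0x28 ⇒ ldr (RR)
  rd: (w>>8)&0x3=0x2 → R2
  rs: (w>>6)&0x3=0x1 → R1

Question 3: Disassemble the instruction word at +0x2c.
cmp R2, R1

@+2c  big-endian(35 80) = 0x3580
  opcode bits[15:10]=0xd: cmp/RR
  [9:8] rd=1 = R1
  [7:6] rs=2 = R2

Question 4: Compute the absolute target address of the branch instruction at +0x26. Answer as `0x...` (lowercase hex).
off 0x26: read 9b ec as big → 0x9bec
  top 6b → 0x26 → bl [J]
  imm@[9:0]=0x3ec (s10→-20) ⇒ #-20
  target = base 0x9976 + off 0x26 + 2 + imm -20 = 0x998a

0x998a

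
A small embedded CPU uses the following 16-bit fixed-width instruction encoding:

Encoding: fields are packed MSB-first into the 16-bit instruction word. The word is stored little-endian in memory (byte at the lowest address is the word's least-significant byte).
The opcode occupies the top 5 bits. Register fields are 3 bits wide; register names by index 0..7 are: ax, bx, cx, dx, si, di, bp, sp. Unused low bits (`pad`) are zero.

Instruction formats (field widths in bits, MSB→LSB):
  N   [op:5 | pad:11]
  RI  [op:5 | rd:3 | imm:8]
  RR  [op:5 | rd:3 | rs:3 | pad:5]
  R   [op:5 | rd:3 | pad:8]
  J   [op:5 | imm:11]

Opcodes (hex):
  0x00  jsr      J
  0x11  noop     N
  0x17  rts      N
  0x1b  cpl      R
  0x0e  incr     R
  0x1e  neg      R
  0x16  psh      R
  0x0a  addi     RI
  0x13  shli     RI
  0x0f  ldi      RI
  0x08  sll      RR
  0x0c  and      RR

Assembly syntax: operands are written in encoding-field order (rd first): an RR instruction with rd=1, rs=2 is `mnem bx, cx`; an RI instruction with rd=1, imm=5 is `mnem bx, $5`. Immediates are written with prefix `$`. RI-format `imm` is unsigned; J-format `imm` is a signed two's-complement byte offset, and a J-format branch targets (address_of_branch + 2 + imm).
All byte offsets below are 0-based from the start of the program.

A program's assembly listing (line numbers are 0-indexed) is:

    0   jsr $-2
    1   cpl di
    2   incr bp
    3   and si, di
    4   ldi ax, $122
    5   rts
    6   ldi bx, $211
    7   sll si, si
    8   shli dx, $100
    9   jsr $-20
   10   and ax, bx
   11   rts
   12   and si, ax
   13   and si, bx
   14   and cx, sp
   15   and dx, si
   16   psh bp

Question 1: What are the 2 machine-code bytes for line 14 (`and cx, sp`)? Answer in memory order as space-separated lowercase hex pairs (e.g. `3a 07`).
L14: and op=0xc:5|rd=2:3|rs=7:3|pad=0:5 ⇒ 0x62e0 ⇒ little e0 62

e0 62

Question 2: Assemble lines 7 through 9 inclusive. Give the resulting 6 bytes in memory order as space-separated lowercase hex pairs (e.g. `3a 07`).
line 7 (sll): pack op=0x8:5|rd=4:3|rs=4:3|pad=0:5 = 0x4480; little→ 80 44
line 8 (shli): pack op=0x13:5|rd=3:3|imm=100:8 = 0x9b64; little→ 64 9b
line 9 (jsr): pack op=0x0:5|imm=-20:11 = 0x07ec; little→ ec 07

80 44 64 9b ec 07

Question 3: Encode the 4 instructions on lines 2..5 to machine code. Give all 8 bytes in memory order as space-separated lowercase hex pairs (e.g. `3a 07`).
00 76 a0 64 7a 78 00 b8

L2: incr op=0xe:5|rd=6:3|pad=0:8 ⇒ 0x7600 ⇒ little 00 76
L3: and op=0xc:5|rd=4:3|rs=5:3|pad=0:5 ⇒ 0x64a0 ⇒ little a0 64
L4: ldi op=0xf:5|rd=0:3|imm=122:8 ⇒ 0x787a ⇒ little 7a 78
L5: rts op=0x17:5|pad=0:11 ⇒ 0xb800 ⇒ little 00 b8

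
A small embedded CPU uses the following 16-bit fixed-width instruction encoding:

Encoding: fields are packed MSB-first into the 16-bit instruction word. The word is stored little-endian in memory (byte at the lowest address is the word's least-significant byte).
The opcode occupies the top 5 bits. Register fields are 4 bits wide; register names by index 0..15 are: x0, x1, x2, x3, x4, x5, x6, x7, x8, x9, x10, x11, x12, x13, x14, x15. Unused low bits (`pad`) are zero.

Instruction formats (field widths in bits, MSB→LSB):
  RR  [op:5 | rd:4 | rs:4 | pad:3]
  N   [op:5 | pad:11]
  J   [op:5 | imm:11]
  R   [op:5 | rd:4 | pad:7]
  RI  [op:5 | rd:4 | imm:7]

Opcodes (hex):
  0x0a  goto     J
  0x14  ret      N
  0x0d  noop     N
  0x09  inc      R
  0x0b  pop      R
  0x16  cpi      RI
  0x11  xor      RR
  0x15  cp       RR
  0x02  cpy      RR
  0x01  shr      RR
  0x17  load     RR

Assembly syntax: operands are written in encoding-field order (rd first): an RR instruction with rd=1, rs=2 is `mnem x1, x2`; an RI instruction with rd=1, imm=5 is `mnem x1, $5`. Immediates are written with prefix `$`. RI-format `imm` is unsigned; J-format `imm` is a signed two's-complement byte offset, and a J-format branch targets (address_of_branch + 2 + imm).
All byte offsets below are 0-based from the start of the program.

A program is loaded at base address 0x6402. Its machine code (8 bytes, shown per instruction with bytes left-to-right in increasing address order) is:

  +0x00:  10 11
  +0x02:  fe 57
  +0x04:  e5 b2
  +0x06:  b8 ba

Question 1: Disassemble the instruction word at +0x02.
goto $-2

+0x02: fe 57 ⇒ word 0x57fe (little)
  opcode bits[15:11]=0xa: goto/J
  imm@[10:0]=0x7fe (s11→-2) ⇒ $-2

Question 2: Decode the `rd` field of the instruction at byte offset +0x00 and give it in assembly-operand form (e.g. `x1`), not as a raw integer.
x2

off 0x00: read 10 11 as little → 0x1110
  top 5b → 0x2 → cpy [RR]
  rd: (w>>7)&0xf=0x2 → x2
  rs: (w>>3)&0xf=0x2 → x2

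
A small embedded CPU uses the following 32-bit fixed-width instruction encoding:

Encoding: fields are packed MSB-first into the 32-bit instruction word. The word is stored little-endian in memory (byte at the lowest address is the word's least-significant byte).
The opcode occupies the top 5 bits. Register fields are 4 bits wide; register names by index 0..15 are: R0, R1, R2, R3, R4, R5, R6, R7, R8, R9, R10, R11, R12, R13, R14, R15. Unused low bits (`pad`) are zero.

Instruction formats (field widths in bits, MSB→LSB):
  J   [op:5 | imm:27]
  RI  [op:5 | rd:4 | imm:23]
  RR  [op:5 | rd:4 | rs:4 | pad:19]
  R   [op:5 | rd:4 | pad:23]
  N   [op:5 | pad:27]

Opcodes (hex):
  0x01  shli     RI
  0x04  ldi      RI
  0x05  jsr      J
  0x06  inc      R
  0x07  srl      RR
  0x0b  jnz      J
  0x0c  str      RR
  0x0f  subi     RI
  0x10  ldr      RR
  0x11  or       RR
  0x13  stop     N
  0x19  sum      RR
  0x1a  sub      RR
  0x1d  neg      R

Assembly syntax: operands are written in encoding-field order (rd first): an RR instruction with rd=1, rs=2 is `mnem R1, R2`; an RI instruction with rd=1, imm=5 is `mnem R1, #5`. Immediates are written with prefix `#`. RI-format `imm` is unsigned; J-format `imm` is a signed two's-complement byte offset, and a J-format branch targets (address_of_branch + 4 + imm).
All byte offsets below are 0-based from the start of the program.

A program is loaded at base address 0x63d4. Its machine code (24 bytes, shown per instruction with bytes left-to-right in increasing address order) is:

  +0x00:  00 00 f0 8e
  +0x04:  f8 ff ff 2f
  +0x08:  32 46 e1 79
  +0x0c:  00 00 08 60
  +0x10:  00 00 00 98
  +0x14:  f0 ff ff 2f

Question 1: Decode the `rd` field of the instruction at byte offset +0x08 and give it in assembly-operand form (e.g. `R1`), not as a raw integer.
R3

[08] 32 46 e1 79 → 0x79e14632
  op=0x79e14632>>27=0xf ⇒ subi (RI)
  rd: (w>>23)&0xf=0x3 → R3
  imm: (w>>0)&0x7fffff=0x614632 → #6374962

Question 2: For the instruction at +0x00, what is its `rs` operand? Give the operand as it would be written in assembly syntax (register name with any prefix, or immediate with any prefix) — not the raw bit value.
R14

@+00  little-endian(00 00 f0 8e) = 0x8ef00000
  top 5b → 0x11 → or [RR]
  rd@[26:23]=0xd ⇒ R13
  rs@[22:19]=0xe ⇒ R14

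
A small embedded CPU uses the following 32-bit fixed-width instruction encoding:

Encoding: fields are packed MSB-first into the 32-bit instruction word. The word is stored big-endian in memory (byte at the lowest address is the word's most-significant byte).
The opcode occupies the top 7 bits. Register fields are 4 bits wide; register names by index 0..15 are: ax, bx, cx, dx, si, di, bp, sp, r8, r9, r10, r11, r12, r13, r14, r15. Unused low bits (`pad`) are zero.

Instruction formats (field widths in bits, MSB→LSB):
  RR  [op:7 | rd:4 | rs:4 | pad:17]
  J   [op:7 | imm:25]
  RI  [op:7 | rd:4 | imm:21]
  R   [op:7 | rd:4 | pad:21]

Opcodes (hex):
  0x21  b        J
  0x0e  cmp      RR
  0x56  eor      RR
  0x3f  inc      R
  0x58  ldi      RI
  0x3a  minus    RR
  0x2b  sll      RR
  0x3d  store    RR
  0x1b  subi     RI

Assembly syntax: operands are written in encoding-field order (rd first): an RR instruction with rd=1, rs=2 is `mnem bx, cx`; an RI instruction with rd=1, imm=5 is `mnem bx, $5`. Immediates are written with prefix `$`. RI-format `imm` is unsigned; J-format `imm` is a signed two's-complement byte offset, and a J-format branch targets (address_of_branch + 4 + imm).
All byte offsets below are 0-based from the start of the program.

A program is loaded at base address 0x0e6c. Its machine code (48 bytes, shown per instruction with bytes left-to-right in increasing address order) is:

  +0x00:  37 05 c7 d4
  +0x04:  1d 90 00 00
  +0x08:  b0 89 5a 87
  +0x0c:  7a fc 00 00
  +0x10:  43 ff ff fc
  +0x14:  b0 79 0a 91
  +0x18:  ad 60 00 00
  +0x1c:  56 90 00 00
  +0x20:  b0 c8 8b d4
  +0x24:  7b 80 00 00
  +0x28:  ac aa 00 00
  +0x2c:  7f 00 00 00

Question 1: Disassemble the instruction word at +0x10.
b $-4

[10] 43 ff ff fc → 0x43fffffc
  op=0x43fffffc>>25=0x21 ⇒ b (J)
  imm@[24:0]=0x1fffffc (s25→-4) ⇒ $-4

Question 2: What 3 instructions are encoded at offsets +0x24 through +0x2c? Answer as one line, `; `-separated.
[24] 7b 80 00 00 → 0x7b800000
  op=0x7b800000>>25=0x3d ⇒ store (RR)
  rd@[24:21]=0xc ⇒ r12
  rs@[20:17]=0x0 ⇒ ax
[28] ac aa 00 00 → 0xacaa0000
  op=0xacaa0000>>25=0x56 ⇒ eor (RR)
  rd@[24:21]=0x5 ⇒ di
  rs@[20:17]=0x5 ⇒ di
[2c] 7f 00 00 00 → 0x7f000000
  op=0x7f000000>>25=0x3f ⇒ inc (R)
  rd@[24:21]=0x8 ⇒ r8

store r12, ax; eor di, di; inc r8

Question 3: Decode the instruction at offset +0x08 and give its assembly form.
ldi si, $612999

[08] b0 89 5a 87 → 0xb0895a87
  op=0xb0895a87>>25=0x58 ⇒ ldi (RI)
  rd@[24:21]=0x4 ⇒ si
  imm@[20:0]=0x95a87 ⇒ $612999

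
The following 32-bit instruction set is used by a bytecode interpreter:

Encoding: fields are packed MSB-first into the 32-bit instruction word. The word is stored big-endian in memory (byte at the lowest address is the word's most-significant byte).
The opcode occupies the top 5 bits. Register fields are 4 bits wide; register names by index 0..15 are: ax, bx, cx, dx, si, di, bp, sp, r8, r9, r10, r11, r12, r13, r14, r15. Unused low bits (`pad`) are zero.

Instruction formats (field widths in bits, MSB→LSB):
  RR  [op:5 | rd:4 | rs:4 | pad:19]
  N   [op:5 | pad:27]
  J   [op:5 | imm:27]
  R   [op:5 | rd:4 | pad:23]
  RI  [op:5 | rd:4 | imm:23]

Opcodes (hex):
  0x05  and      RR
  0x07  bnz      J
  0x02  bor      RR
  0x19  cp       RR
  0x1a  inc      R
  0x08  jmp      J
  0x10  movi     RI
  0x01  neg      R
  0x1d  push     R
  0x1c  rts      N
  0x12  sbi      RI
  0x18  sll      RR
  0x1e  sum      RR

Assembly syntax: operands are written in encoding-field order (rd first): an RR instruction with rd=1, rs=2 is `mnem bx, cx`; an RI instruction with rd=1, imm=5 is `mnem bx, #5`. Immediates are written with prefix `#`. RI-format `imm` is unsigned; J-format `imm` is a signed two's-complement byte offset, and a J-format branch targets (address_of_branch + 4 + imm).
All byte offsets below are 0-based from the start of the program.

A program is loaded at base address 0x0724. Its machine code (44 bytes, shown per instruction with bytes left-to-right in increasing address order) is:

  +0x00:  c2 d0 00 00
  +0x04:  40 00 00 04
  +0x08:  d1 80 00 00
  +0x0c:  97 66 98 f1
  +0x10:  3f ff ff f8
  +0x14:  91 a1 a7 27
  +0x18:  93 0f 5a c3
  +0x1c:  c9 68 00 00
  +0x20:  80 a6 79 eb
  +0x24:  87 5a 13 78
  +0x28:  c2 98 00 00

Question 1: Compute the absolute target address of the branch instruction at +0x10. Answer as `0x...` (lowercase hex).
0x0730

+0x10: 3f ff ff f8 ⇒ word 0x3ffffff8 (big)
  op=0x3ffffff8>>27=0x7 ⇒ bnz (J)
  imm@[26:0]=0x7fffff8 (s27→-8) ⇒ #-8
  target = base 0x0724 + off 0x10 + 4 + imm -8 = 0x0730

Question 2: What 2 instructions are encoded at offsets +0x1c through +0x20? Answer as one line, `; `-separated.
cp cx, r13; movi bx, #2521579

off 0x1c: read c9 68 00 00 as big → 0xc9680000
  top 5b → 0x19 → cp [RR]
  rd@[26:23]=0x2 ⇒ cx
  rs@[22:19]=0xd ⇒ r13
off 0x20: read 80 a6 79 eb as big → 0x80a679eb
  top 5b → 0x10 → movi [RI]
  rd@[26:23]=0x1 ⇒ bx
  imm@[22:0]=0x2679eb ⇒ #2521579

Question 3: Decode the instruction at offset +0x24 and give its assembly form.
movi r14, #5903224

+0x24: 87 5a 13 78 ⇒ word 0x875a1378 (big)
  top 5b → 0x10 → movi [RI]
  rd@[26:23]=0xe ⇒ r14
  imm@[22:0]=0x5a1378 ⇒ #5903224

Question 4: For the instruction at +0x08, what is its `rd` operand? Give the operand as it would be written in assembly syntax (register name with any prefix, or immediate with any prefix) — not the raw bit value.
dx

+0x08: d1 80 00 00 ⇒ word 0xd1800000 (big)
  op=0xd1800000>>27=0x1a ⇒ inc (R)
  rd: (w>>23)&0xf=0x3 → dx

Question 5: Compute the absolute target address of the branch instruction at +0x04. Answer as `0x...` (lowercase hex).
off 0x04: read 40 00 00 04 as big → 0x40000004
  op=0x40000004>>27=0x8 ⇒ jmp (J)
  imm@[26:0]=0x4 ⇒ #4
  target = base 0x0724 + off 0x04 + 4 + imm 4 = 0x0730

0x0730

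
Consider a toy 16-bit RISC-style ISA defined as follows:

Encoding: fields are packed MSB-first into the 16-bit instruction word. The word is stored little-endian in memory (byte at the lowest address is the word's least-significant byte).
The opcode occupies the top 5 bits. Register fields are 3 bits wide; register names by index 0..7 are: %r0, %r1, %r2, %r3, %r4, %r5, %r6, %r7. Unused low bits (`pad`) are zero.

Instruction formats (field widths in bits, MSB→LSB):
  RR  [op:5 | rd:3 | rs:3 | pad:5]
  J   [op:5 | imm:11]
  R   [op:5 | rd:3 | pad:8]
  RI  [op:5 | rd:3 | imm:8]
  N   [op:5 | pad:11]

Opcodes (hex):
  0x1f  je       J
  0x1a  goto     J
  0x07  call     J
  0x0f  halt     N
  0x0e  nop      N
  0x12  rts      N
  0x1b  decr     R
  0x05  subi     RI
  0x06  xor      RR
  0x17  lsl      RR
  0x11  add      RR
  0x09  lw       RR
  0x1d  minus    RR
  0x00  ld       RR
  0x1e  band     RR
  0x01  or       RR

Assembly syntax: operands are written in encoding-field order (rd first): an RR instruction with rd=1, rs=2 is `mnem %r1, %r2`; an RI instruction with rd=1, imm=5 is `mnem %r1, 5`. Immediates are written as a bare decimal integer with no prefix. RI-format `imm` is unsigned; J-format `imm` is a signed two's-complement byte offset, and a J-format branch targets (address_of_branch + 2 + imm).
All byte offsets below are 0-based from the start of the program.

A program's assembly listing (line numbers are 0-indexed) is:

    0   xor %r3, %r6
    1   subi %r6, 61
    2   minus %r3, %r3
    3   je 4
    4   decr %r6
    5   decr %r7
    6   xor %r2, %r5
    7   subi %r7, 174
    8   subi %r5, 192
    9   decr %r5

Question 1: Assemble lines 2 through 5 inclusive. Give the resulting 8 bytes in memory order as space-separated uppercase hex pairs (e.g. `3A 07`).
2. minus fields op=0x1d:5|rd=3:3|rs=3:3|pad=0:5 → word eb60h → 60 eb
3. je fields op=0x1f:5|imm=4:11 → word f804h → 04 f8
4. decr fields op=0x1b:5|rd=6:3|pad=0:8 → word de00h → 00 de
5. decr fields op=0x1b:5|rd=7:3|pad=0:8 → word df00h → 00 df

60 EB 04 F8 00 DE 00 DF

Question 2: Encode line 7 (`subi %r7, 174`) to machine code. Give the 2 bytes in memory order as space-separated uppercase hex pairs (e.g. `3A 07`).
7. subi fields op=0x5:5|rd=7:3|imm=174:8 → word 2faeh → ae 2f

AE 2F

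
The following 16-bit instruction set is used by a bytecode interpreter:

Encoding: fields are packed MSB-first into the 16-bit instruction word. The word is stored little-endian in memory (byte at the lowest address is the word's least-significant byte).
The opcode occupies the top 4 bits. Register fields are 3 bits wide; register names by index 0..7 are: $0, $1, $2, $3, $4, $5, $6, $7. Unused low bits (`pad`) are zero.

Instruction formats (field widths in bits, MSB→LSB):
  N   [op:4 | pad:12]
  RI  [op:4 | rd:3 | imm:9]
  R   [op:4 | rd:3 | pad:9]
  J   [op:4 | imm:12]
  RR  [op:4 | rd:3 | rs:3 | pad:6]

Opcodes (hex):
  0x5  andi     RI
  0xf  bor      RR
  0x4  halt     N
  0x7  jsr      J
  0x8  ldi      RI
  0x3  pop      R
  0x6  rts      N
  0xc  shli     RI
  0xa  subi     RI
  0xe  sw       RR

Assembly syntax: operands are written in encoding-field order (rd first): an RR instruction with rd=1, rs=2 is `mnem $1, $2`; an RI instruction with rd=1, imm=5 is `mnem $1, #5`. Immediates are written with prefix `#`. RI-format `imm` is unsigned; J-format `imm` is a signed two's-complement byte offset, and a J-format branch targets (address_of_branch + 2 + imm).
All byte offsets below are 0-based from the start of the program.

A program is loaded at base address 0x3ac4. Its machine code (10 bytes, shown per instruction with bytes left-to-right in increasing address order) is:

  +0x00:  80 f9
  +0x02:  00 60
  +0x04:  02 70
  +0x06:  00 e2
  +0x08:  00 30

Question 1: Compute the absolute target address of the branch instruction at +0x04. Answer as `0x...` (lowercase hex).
off 0x04: read 02 70 as little → 0x7002
  op=0x7002>>12=0x7 ⇒ jsr (J)
  [11:0] imm=2 = #2
  target = base 0x3ac4 + off 0x04 + 2 + imm 2 = 0x3acc

0x3acc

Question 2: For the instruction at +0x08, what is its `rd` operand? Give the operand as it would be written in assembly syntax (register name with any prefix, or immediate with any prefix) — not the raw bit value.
[08] 00 30 → 0x3000
  opcode bits[15:12]=0x3: pop/R
  [11:9] rd=0 = $0

$0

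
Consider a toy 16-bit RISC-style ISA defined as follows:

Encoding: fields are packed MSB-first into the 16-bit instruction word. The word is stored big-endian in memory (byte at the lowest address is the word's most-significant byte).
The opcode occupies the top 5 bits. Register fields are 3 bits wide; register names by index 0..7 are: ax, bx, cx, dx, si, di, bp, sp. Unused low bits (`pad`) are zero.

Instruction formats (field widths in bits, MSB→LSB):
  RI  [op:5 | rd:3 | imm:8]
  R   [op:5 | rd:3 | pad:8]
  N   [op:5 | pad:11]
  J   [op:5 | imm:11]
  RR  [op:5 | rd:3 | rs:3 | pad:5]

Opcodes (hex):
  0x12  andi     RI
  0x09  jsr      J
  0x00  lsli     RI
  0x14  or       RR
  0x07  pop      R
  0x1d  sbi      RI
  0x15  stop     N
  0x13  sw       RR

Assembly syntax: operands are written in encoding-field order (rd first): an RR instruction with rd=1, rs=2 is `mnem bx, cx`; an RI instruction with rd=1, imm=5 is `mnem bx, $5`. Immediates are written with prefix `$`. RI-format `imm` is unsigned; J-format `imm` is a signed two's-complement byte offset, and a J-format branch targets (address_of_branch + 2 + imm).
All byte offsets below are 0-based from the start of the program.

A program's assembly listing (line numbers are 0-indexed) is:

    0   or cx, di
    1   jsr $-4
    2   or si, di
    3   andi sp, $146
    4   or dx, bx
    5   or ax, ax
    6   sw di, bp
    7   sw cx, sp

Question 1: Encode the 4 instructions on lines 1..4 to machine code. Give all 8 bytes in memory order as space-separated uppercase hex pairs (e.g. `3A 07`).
L1: jsr op=0x9:5|imm=-4:11 ⇒ 0x4ffc ⇒ big 4f fc
L2: or op=0x14:5|rd=4:3|rs=5:3|pad=0:5 ⇒ 0xa4a0 ⇒ big a4 a0
L3: andi op=0x12:5|rd=7:3|imm=146:8 ⇒ 0x9792 ⇒ big 97 92
L4: or op=0x14:5|rd=3:3|rs=1:3|pad=0:5 ⇒ 0xa320 ⇒ big a3 20

4F FC A4 A0 97 92 A3 20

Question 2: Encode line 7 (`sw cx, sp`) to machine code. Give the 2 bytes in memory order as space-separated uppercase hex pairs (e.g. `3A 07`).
line 7 (sw): pack op=0x13:5|rd=2:3|rs=7:3|pad=0:5 = 0x9ae0; big→ 9a e0

9A E0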